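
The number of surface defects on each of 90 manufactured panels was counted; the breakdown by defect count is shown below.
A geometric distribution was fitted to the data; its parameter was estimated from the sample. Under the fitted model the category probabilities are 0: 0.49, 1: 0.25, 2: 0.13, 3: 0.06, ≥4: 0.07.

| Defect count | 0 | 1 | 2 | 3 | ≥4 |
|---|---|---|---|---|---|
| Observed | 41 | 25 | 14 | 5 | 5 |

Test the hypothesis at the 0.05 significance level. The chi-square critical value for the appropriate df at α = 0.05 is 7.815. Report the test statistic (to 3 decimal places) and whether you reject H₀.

Expected counts E_i = n·p_i: 90×0.49 = 44.1, 90×0.25 = 22.5, 90×0.13 = 11.7, 90×0.06 = 5.4, 90×0.07 = 6.3.
χ² = (41−44.1)²/44.1 + (25−22.5)²/22.5 + (14−11.7)²/11.7 + (5−5.4)²/5.4 + (5−6.3)²/6.3
   = 0.2179 + 0.2778 + 0.4521 + 0.0296 + 0.2683
Sum = 1.246
df = 3. Since 1.246 < 7.815, we do not reject H₀.

1.246; do not reject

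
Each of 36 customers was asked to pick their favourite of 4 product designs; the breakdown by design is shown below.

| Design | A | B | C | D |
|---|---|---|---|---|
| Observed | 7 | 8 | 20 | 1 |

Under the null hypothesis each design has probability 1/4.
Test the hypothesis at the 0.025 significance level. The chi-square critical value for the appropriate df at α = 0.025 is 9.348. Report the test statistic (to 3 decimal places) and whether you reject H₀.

21.111; reject

Expected count for each of the 4 categories: 36/4 = 9.
cat         O        E   (O−E)²/E
A           7        9     0.4444
B           8        9     0.1111
C          20        9    13.4444
D           1        9     7.1111
Sum = 21.111
df = 3. Since 21.111 > 9.348, we reject H₀.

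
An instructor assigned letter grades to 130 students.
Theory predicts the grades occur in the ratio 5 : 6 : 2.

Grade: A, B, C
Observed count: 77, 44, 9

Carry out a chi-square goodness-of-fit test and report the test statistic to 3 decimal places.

Ratio total = 13. Expected counts: 130×5/13 = 50, 130×6/13 = 60, 130×2/13 = 20.
A: (77 − 50)²/50 = 729/50 = 14.5800
B: (44 − 60)²/60 = 256/60 = 4.2667
C: (9 − 20)²/20 = 121/20 = 6.0500
Sum = 24.897

24.897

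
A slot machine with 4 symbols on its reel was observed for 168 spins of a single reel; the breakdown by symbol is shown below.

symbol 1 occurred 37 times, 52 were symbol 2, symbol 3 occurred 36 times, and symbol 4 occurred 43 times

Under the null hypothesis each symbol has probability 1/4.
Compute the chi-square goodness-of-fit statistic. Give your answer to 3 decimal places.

3.857

Under H₀ each category has probability 1/4, so each expected count is 168/4 = 42.
symbol 1: (37 − 42)²/42 = 25/42 = 0.5952
symbol 2: (52 − 42)²/42 = 100/42 = 2.3810
symbol 3: (36 − 42)²/42 = 36/42 = 0.8571
symbol 4: (43 − 42)²/42 = 1/42 = 0.0238
Sum = 3.857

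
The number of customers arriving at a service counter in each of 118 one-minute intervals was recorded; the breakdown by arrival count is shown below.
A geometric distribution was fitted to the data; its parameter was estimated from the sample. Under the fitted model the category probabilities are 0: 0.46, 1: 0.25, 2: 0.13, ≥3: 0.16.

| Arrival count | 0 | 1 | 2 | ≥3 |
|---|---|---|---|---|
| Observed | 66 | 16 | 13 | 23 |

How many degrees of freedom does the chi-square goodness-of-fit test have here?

2

There are k = 4 categories and 1 parameter estimated from the data, so df = 4 − 1 − 1 = 2.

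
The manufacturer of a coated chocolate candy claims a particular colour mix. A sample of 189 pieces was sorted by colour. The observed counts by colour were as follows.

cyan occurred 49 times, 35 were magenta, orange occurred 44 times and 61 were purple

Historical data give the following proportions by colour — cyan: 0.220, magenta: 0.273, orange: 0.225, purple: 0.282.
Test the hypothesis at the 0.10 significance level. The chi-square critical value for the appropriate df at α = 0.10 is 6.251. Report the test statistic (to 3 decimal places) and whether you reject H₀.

7.827; reject

Expected counts E_i = n·p_i: 189×0.220 = 41.58, 189×0.273 = 51.597, 189×0.225 = 42.525, 189×0.282 = 53.298.
cat          O        E   (O−E)²/E
cyan        49    41.58     1.3241
magenta     35   51.597     5.3387
orange      44   42.525     0.0512
purple      61   53.298     1.1130
Sum = 7.827
df = 3. Since 7.827 > 6.251, we reject H₀.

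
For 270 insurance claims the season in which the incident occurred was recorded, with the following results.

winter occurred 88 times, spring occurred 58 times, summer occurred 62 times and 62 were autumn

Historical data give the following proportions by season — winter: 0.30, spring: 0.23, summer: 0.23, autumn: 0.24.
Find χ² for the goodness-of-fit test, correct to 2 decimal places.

1.00

Expected counts E_i = n·p_i: 270×0.30 = 81, 270×0.23 = 62.1, 270×0.23 = 62.1, 270×0.24 = 64.8.
winter: (88 − 81)²/81 = 49/81 = 0.605
spring: (58 − 62.1)²/62.1 = 16.81/62.1 = 0.271
summer: (62 − 62.1)²/62.1 = 0.01/62.1 = 0.000
autumn: (62 − 64.8)²/64.8 = 7.84/64.8 = 0.121
Sum = 1.00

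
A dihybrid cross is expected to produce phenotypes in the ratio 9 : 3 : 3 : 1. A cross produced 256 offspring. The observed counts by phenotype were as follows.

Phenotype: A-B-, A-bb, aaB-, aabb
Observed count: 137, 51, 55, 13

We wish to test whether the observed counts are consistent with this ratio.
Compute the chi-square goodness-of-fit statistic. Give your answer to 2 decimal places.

2.11

Ratio total = 16. Expected counts: 256×9/16 = 144, 256×3/16 = 48, 256×3/16 = 48, 256×1/16 = 16.
χ² = (137−144)²/144 + (51−48)²/48 + (55−48)²/48 + (13−16)²/16
   = 0.340 + 0.188 + 1.021 + 0.563
Sum = 2.11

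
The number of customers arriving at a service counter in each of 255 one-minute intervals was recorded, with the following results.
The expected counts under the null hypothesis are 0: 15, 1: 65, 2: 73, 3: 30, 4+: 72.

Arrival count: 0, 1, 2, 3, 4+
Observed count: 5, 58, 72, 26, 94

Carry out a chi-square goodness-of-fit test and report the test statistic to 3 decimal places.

14.690

χ² = (5−15)²/15 + (58−65)²/65 + (72−73)²/73 + (26−30)²/30 + (94−72)²/72
   = 6.6667 + 0.7538 + 0.0137 + 0.5333 + 6.7222
Sum = 14.690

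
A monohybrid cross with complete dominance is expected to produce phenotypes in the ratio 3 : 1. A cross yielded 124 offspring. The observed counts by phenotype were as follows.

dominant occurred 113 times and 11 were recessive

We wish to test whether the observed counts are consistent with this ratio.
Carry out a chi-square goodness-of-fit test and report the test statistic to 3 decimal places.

17.204

Ratio total = 4. Expected counts: 124×3/4 = 93, 124×1/4 = 31.
cat            O        E   (O−E)²/E
dominant     113       93     4.3011
recessive     11       31    12.9032
Sum = 17.204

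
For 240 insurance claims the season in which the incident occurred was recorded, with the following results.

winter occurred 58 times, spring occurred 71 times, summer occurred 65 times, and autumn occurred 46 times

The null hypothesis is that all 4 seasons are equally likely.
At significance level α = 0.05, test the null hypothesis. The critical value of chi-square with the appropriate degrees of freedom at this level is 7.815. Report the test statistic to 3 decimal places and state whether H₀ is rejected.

5.767; do not reject

Expected count for each of the 4 categories: 240/4 = 60.
χ² = (58−60)²/60 + (71−60)²/60 + (65−60)²/60 + (46−60)²/60
   = 0.0667 + 2.0167 + 0.4167 + 3.2667
Sum = 5.767
df = 3. Since 5.767 < 7.815, we do not reject H₀.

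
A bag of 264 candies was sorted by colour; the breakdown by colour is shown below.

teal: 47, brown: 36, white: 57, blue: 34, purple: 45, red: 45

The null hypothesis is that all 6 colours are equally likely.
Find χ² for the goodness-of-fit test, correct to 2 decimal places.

7.82

Under H₀ each category has probability 1/6, so each expected count is 264/6 = 44.
χ² = (47−44)²/44 + (36−44)²/44 + (57−44)²/44 + (34−44)²/44 + (45−44)²/44 + (45−44)²/44
   = 0.205 + 1.455 + 3.841 + 2.273 + 0.023 + 0.023
Sum = 7.82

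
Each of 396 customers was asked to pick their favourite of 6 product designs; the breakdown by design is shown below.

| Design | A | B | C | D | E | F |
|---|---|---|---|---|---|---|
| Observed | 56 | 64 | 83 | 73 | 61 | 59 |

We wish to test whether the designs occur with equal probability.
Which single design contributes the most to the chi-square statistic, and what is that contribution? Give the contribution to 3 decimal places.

Under H₀ each category has probability 1/6, so each expected count is 396/6 = 66.
cat         O        E   (O−E)²/E
A          56       66     1.5152
B          64       66     0.0606
C          83       66     4.3788
D          73       66     0.7424
E          61       66     0.3788
F          59       66     0.7424
The largest term is for C: 4.379.

C, 4.379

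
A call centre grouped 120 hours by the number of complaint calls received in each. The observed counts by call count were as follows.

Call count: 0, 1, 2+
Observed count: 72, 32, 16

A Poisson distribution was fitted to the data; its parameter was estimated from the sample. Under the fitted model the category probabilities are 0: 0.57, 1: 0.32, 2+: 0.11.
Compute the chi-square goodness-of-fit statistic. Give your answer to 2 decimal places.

1.85

Expected counts E_i = n·p_i: 120×0.57 = 68.4, 120×0.32 = 38.4, 120×0.11 = 13.2.
cat         O        E   (O−E)²/E
0          72     68.4      0.189
1          32     38.4      1.067
2+         16     13.2      0.594
Sum = 1.85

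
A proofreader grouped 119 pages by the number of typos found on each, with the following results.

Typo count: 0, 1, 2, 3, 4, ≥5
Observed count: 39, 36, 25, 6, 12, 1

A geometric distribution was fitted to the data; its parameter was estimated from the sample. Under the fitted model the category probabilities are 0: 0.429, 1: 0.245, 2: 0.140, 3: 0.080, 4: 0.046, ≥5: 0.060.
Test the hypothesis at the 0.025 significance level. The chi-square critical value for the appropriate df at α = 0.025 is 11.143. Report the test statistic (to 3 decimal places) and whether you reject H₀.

Expected counts E_i = n·p_i: 119×0.429 = 51.051, 119×0.245 = 29.155, 119×0.140 = 16.66, 119×0.080 = 9.52, 119×0.046 = 5.474, 119×0.060 = 7.14.
0: (39 − 51.051)²/51.051 = 145.226601/51.051 = 2.8447
1: (36 − 29.155)²/29.155 = 46.854025/29.155 = 1.6071
2: (25 − 16.66)²/16.66 = 69.5556/16.66 = 4.1750
3: (6 − 9.52)²/9.52 = 12.3904/9.52 = 1.3015
4: (12 − 5.474)²/5.474 = 42.588676/5.474 = 7.7802
≥5: (1 − 7.14)²/7.14 = 37.6996/7.14 = 5.2801
Sum = 22.989
df = 4. Since 22.989 > 11.143, we reject H₀.

22.989; reject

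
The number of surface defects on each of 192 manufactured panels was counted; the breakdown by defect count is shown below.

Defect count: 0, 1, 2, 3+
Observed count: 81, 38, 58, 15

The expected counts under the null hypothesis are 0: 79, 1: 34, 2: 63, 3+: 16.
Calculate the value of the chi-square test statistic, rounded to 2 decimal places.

0.98

0: (81 − 79)²/79 = 4/79 = 0.051
1: (38 − 34)²/34 = 16/34 = 0.471
2: (58 − 63)²/63 = 25/63 = 0.397
3+: (15 − 16)²/16 = 1/16 = 0.063
Sum = 0.98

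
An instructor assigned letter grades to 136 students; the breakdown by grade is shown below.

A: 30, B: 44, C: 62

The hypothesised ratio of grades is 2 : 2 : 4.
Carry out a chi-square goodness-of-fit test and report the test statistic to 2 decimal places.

Ratio total = 8. Expected counts: 136×2/8 = 34, 136×2/8 = 34, 136×4/8 = 68.
cat         O        E   (O−E)²/E
A          30       34      0.471
B          44       34      2.941
C          62       68      0.529
Sum = 3.94

3.94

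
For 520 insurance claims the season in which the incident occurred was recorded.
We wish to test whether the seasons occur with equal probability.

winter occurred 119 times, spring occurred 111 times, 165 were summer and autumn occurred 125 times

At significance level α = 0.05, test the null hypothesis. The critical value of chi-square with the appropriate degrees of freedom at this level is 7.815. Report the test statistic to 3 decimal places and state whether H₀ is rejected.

Expected count for each of the 4 categories: 520/4 = 130.
χ² = (119−130)²/130 + (111−130)²/130 + (165−130)²/130 + (125−130)²/130
   = 0.9308 + 2.7769 + 9.4231 + 0.1923
Sum = 13.323
df = 3. Since 13.323 > 7.815, we reject H₀.

13.323; reject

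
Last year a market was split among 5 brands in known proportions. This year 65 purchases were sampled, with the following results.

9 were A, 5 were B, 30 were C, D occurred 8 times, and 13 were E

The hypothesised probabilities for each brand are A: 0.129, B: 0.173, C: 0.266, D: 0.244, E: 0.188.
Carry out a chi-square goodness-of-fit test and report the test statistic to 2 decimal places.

16.80

Expected counts E_i = n·p_i: 65×0.129 = 8.385, 65×0.173 = 11.245, 65×0.266 = 17.29, 65×0.244 = 15.86, 65×0.188 = 12.22.
χ² = (9−8.385)²/8.385 + (5−11.245)²/11.245 + (30−17.29)²/17.29 + (8−15.86)²/15.86 + (13−12.22)²/12.22
   = 0.045 + 3.468 + 9.343 + 3.895 + 0.050
Sum = 16.80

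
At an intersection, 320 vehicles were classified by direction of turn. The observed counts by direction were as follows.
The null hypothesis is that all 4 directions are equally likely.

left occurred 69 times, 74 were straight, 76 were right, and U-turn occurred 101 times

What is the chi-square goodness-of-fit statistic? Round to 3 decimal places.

7.675

Under H₀ each category has probability 1/4, so each expected count is 320/4 = 80.
cat           O        E   (O−E)²/E
left         69       80     1.5125
straight     74       80     0.4500
right        76       80     0.2000
U-turn      101       80     5.5125
Sum = 7.675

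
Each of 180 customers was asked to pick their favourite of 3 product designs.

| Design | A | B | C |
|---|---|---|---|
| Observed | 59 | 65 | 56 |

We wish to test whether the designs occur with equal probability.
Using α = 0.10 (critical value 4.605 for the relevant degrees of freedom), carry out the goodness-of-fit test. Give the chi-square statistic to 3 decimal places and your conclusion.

Expected count for each of the 3 categories: 180/3 = 60.
A: (59 − 60)²/60 = 1/60 = 0.0167
B: (65 − 60)²/60 = 25/60 = 0.4167
C: (56 − 60)²/60 = 16/60 = 0.2667
Sum = 0.700
df = 2. Since 0.700 < 4.605, we do not reject H₀.

0.700; do not reject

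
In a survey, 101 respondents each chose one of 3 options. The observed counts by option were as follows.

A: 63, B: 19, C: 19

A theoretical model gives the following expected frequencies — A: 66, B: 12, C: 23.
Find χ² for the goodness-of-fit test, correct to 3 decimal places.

4.915

A: (63 − 66)²/66 = 9/66 = 0.1364
B: (19 − 12)²/12 = 49/12 = 4.0833
C: (19 − 23)²/23 = 16/23 = 0.6957
Sum = 4.915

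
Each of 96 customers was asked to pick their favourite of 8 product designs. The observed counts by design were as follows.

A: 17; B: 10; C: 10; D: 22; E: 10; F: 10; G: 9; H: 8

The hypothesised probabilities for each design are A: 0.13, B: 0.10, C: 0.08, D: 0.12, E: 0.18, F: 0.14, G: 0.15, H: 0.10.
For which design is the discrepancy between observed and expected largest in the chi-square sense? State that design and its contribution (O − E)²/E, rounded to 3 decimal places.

D, 9.534

Expected counts E_i = n·p_i: 96×0.13 = 12.48, 96×0.10 = 9.6, 96×0.08 = 7.68, 96×0.12 = 11.52, 96×0.18 = 17.28, 96×0.14 = 13.44, 96×0.15 = 14.4, 96×0.10 = 9.6.
χ² = (17−12.48)²/12.48 + (10−9.6)²/9.6 + (10−7.68)²/7.68 + (22−11.52)²/11.52 + (10−17.28)²/17.28 + (10−13.44)²/13.44 + (9−14.4)²/14.4 + (8−9.6)²/9.6
   = 1.6371 + 0.0167 + 0.7008 + 9.5339 + 3.0670 + 0.8805 + 2.0250 + 0.2667
The largest term is for D: 9.534.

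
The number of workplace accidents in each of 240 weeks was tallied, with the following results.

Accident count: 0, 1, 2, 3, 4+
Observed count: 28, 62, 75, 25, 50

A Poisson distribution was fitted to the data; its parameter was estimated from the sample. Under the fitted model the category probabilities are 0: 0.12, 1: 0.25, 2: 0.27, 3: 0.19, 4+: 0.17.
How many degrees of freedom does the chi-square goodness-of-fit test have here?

3

There are k = 5 categories and 1 parameter estimated from the data, so df = 5 − 1 − 1 = 3.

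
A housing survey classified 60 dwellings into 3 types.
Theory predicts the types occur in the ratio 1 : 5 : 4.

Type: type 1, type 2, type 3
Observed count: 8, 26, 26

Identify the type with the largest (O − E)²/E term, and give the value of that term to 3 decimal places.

Ratio total = 10. Expected counts: 60×1/10 = 6, 60×5/10 = 30, 60×4/10 = 24.
χ² = (8−6)²/6 + (26−30)²/30 + (26−24)²/24
   = 0.6667 + 0.5333 + 0.1667
The largest term is for type 1: 0.667.

type 1, 0.667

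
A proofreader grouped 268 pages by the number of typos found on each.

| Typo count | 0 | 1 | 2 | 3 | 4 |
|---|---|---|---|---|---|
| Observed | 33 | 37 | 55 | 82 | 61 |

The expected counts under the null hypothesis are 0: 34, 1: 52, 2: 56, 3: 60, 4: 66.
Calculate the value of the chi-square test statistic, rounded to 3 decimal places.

χ² = (33−34)²/34 + (37−52)²/52 + (55−56)²/56 + (82−60)²/60 + (61−66)²/66
   = 0.0294 + 4.3269 + 0.0179 + 8.0667 + 0.3788
Sum = 12.820

12.820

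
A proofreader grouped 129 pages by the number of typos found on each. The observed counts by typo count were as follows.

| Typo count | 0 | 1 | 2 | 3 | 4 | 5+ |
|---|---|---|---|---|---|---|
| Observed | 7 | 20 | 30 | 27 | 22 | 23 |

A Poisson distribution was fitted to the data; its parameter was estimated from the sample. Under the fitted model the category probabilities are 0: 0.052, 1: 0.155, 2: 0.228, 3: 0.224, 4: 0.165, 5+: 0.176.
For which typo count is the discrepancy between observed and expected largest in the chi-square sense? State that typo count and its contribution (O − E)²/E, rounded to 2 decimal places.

Expected counts E_i = n·p_i: 129×0.052 = 6.708, 129×0.155 = 19.995, 129×0.228 = 29.412, 129×0.224 = 28.896, 129×0.165 = 21.285, 129×0.176 = 22.704.
0: (7 − 6.708)²/6.708 = 0.085264/6.708 = 0.013
1: (20 − 19.995)²/19.995 = 0.000025/19.995 = 0.000
2: (30 − 29.412)²/29.412 = 0.345744/29.412 = 0.012
3: (27 − 28.896)²/28.896 = 3.594816/28.896 = 0.124
4: (22 − 21.285)²/21.285 = 0.511225/21.285 = 0.024
5+: (23 − 22.704)²/22.704 = 0.087616/22.704 = 0.004
The largest term is for 3: 0.12.

3, 0.12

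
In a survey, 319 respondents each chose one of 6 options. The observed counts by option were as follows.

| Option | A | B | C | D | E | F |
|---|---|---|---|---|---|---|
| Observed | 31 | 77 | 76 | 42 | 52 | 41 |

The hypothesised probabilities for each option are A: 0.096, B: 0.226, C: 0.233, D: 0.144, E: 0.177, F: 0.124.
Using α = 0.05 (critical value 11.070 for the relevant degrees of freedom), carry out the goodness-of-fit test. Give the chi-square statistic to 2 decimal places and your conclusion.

Expected counts E_i = n·p_i: 319×0.096 = 30.624, 319×0.226 = 72.094, 319×0.233 = 74.327, 319×0.144 = 45.936, 319×0.177 = 56.463, 319×0.124 = 39.556.
A: (31 − 30.624)²/30.624 = 0.141376/30.624 = 0.005
B: (77 − 72.094)²/72.094 = 24.068836/72.094 = 0.334
C: (76 − 74.327)²/74.327 = 2.798929/74.327 = 0.038
D: (42 − 45.936)²/45.936 = 15.492096/45.936 = 0.337
E: (52 − 56.463)²/56.463 = 19.918369/56.463 = 0.353
F: (41 − 39.556)²/39.556 = 2.085136/39.556 = 0.053
Sum = 1.12
df = 5. Since 1.12 < 11.070, we do not reject H₀.

1.12; do not reject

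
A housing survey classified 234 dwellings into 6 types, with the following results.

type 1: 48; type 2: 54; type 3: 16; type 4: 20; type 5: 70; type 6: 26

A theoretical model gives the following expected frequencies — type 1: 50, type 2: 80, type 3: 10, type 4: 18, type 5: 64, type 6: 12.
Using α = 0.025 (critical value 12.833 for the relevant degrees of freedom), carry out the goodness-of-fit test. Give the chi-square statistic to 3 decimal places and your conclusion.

29.248; reject

χ² = (48−50)²/50 + (54−80)²/80 + (16−10)²/10 + (20−18)²/18 + (70−64)²/64 + (26−12)²/12
   = 0.0800 + 8.4500 + 3.6000 + 0.2222 + 0.5625 + 16.3333
Sum = 29.248
df = 5. Since 29.248 > 12.833, we reject H₀.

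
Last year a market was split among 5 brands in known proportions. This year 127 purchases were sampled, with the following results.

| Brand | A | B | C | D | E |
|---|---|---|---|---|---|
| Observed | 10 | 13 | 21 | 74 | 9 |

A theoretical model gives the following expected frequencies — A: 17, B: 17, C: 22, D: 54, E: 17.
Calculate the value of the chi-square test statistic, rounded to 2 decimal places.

cat         O        E   (O−E)²/E
A          10       17      2.882
B          13       17      0.941
C          21       22      0.045
D          74       54      7.407
E           9       17      3.765
Sum = 15.04

15.04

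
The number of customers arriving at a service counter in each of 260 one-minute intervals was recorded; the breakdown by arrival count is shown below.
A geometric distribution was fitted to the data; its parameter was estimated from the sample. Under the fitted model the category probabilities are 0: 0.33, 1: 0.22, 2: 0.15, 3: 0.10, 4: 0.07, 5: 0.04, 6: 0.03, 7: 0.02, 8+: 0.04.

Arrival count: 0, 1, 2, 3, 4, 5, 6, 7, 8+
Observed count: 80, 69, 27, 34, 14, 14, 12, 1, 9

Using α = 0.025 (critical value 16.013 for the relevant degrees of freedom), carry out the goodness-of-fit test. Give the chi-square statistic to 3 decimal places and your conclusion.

Expected counts E_i = n·p_i: 260×0.33 = 85.8, 260×0.22 = 57.2, 260×0.15 = 39, 260×0.10 = 26, 260×0.07 = 18.2, 260×0.04 = 10.4, 260×0.03 = 7.8, 260×0.02 = 5.2, 260×0.04 = 10.4.
χ² = (80−85.8)²/85.8 + (69−57.2)²/57.2 + (27−39)²/39 + (34−26)²/26 + (14−18.2)²/18.2 + (14−10.4)²/10.4 + (12−7.8)²/7.8 + (1−5.2)²/5.2 + (9−10.4)²/10.4
   = 0.3921 + 2.4343 + 3.6923 + 2.4615 + 0.9692 + 1.2462 + 2.2615 + 3.3923 + 0.1885
Sum = 17.038
df = 7. Since 17.038 > 16.013, we reject H₀.

17.038; reject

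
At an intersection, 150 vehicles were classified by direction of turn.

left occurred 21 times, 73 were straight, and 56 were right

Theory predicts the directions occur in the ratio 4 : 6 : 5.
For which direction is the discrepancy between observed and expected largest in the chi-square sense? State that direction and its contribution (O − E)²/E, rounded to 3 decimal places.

left, 9.025

Ratio total = 15. Expected counts: 150×4/15 = 40, 150×6/15 = 60, 150×5/15 = 50.
left: (21 − 40)²/40 = 361/40 = 9.0250
straight: (73 − 60)²/60 = 169/60 = 2.8167
right: (56 − 50)²/50 = 36/50 = 0.7200
The largest term is for left: 9.025.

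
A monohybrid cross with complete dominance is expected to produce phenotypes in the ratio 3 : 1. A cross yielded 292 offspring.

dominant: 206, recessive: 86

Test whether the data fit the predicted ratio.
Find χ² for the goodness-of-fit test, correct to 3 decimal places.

Ratio total = 4. Expected counts: 292×3/4 = 219, 292×1/4 = 73.
dominant: (206 − 219)²/219 = 169/219 = 0.7717
recessive: (86 − 73)²/73 = 169/73 = 2.3151
Sum = 3.087

3.087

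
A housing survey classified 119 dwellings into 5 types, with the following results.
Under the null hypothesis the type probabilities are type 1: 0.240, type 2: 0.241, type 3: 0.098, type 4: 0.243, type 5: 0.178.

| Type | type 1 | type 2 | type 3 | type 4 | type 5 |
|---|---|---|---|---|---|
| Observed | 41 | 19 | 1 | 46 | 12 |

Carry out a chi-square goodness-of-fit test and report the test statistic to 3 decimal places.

Expected counts E_i = n·p_i: 119×0.240 = 28.56, 119×0.241 = 28.679, 119×0.098 = 11.662, 119×0.243 = 28.917, 119×0.178 = 21.182.
χ² = (41−28.56)²/28.56 + (19−28.679)²/28.679 + (1−11.662)²/11.662 + (46−28.917)²/28.917 + (12−21.182)²/21.182
   = 5.4185 + 3.2666 + 9.7477 + 10.0919 + 3.9802
Sum = 32.505

32.505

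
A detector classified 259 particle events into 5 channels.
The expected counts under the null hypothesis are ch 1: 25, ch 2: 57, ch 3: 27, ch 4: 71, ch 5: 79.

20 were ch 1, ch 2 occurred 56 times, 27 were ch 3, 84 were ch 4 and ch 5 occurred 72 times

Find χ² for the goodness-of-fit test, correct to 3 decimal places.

4.018

ch 1: (20 − 25)²/25 = 25/25 = 1.0000
ch 2: (56 − 57)²/57 = 1/57 = 0.0175
ch 3: (27 − 27)²/27 = 0/27 = 0.0000
ch 4: (84 − 71)²/71 = 169/71 = 2.3803
ch 5: (72 − 79)²/79 = 49/79 = 0.6203
Sum = 4.018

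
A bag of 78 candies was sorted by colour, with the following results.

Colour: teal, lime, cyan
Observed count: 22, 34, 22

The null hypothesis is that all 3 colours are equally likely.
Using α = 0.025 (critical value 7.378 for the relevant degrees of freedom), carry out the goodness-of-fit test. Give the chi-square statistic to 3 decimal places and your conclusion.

3.692; do not reject

Expected count for each of the 3 categories: 78/3 = 26.
χ² = (22−26)²/26 + (34−26)²/26 + (22−26)²/26
   = 0.6154 + 2.4615 + 0.6154
Sum = 3.692
df = 2. Since 3.692 < 7.378, we do not reject H₀.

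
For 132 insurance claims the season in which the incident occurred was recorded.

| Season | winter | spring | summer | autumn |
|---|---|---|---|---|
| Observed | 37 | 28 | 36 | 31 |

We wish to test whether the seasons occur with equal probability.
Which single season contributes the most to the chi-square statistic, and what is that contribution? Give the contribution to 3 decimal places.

spring, 0.758

Under H₀ each category has probability 1/4, so each expected count is 132/4 = 33.
cat         O        E   (O−E)²/E
winter     37       33     0.4848
spring     28       33     0.7576
summer     36       33     0.2727
autumn     31       33     0.1212
The largest term is for spring: 0.758.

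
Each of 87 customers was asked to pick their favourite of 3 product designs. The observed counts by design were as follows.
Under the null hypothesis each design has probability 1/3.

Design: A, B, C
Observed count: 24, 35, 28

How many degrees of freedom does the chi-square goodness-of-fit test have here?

2

There are k = 3 categories and no parameters were estimated from the data, so df = 3 − 1 = 2.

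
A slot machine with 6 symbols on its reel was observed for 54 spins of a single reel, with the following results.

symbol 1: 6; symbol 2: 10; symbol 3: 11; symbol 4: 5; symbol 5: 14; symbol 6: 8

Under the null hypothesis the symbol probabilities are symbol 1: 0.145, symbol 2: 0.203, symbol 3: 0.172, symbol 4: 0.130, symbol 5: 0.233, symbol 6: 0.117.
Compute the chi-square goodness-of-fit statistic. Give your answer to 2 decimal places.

Expected counts E_i = n·p_i: 54×0.145 = 7.83, 54×0.203 = 10.962, 54×0.172 = 9.288, 54×0.130 = 7.02, 54×0.233 = 12.582, 54×0.117 = 6.318.
symbol 1: (6 − 7.83)²/7.83 = 3.3489/7.83 = 0.428
symbol 2: (10 − 10.962)²/10.962 = 0.925444/10.962 = 0.084
symbol 3: (11 − 9.288)²/9.288 = 2.930944/9.288 = 0.316
symbol 4: (5 − 7.02)²/7.02 = 4.0804/7.02 = 0.581
symbol 5: (14 − 12.582)²/12.582 = 2.010724/12.582 = 0.160
symbol 6: (8 − 6.318)²/6.318 = 2.829124/6.318 = 0.448
Sum = 2.02

2.02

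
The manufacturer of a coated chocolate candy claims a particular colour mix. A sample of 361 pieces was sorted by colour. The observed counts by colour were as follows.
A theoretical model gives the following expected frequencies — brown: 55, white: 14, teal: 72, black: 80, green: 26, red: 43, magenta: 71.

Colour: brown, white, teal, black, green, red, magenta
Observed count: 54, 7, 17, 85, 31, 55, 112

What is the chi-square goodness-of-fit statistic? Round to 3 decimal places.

cat          O        E   (O−E)²/E
brown       54       55     0.0182
white        7       14     3.5000
teal        17       72    42.0139
black       85       80     0.3125
green       31       26     0.9615
red         55       43     3.3488
magenta    112       71    23.6761
Sum = 73.831

73.831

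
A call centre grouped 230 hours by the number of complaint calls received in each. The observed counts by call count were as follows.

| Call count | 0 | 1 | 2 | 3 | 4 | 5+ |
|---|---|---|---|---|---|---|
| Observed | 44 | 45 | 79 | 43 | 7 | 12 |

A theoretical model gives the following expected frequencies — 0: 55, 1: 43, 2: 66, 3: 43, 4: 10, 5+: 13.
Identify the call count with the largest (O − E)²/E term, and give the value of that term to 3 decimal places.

2, 2.561

χ² = (44−55)²/55 + (45−43)²/43 + (79−66)²/66 + (43−43)²/43 + (7−10)²/10 + (12−13)²/13
   = 2.2000 + 0.0930 + 2.5606 + 0.0000 + 0.9000 + 0.0769
The largest term is for 2: 2.561.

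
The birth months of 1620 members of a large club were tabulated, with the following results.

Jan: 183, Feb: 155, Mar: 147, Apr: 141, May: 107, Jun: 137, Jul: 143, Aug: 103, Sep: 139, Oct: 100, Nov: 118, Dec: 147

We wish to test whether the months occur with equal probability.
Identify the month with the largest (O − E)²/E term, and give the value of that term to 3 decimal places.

Under H₀ each category has probability 1/12, so each expected count is 1620/12 = 135.
cat         O        E   (O−E)²/E
Jan       183      135    17.0667
Feb       155      135     2.9630
Mar       147      135     1.0667
Apr       141      135     0.2667
May       107      135     5.8074
Jun       137      135     0.0296
Jul       143      135     0.4741
Aug       103      135     7.5852
Sep       139      135     0.1185
Oct       100      135     9.0741
Nov       118      135     2.1407
Dec       147      135     1.0667
The largest term is for Jan: 17.067.

Jan, 17.067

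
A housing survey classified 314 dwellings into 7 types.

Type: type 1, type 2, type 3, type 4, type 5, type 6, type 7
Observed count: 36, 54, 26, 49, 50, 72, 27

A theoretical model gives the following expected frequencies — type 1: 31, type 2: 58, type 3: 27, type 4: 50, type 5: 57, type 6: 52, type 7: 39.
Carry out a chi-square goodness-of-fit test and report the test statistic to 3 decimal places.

13.384

cat         O        E   (O−E)²/E
type 1     36       31     0.8065
type 2     54       58     0.2759
type 3     26       27     0.0370
type 4     49       50     0.0200
type 5     50       57     0.8596
type 6     72       52     7.6923
type 7     27       39     3.6923
Sum = 13.384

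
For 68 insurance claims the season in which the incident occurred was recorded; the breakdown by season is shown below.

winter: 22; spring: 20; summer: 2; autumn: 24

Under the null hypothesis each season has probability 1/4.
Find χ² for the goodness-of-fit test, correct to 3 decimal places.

Expected count for each of the 4 categories: 68/4 = 17.
χ² = (22−17)²/17 + (20−17)²/17 + (2−17)²/17 + (24−17)²/17
   = 1.4706 + 0.5294 + 13.2353 + 2.8824
Sum = 18.118

18.118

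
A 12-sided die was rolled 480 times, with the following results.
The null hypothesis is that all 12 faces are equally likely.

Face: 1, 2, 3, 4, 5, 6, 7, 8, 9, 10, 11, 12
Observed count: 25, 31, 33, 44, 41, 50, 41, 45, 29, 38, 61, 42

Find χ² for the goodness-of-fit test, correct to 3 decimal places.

Under H₀ each category has probability 1/12, so each expected count is 480/12 = 40.
1: (25 − 40)²/40 = 225/40 = 5.6250
2: (31 − 40)²/40 = 81/40 = 2.0250
3: (33 − 40)²/40 = 49/40 = 1.2250
4: (44 − 40)²/40 = 16/40 = 0.4000
5: (41 − 40)²/40 = 1/40 = 0.0250
6: (50 − 40)²/40 = 100/40 = 2.5000
7: (41 − 40)²/40 = 1/40 = 0.0250
8: (45 − 40)²/40 = 25/40 = 0.6250
9: (29 − 40)²/40 = 121/40 = 3.0250
10: (38 − 40)²/40 = 4/40 = 0.1000
11: (61 − 40)²/40 = 441/40 = 11.0250
12: (42 − 40)²/40 = 4/40 = 0.1000
Sum = 26.700

26.700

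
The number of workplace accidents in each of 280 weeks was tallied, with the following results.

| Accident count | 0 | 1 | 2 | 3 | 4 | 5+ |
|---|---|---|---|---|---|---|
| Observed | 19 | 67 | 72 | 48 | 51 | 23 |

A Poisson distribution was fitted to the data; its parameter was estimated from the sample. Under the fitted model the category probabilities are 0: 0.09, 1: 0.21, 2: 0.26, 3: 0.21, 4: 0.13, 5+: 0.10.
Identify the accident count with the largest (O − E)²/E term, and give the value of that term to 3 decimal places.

Expected counts E_i = n·p_i: 280×0.09 = 25.2, 280×0.21 = 58.8, 280×0.26 = 72.8, 280×0.21 = 58.8, 280×0.13 = 36.4, 280×0.10 = 28.
χ² = (19−25.2)²/25.2 + (67−58.8)²/58.8 + (72−72.8)²/72.8 + (48−58.8)²/58.8 + (51−36.4)²/36.4 + (23−28)²/28
   = 1.5254 + 1.1435 + 0.0088 + 1.9837 + 5.8560 + 0.8929
The largest term is for 4: 5.856.

4, 5.856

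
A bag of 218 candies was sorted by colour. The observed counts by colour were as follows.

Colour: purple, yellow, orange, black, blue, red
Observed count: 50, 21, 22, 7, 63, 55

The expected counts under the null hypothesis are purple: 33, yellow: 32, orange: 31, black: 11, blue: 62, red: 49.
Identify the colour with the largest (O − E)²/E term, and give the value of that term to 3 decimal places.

purple, 8.758

cat         O        E   (O−E)²/E
purple     50       33     8.7576
yellow     21       32     3.7813
orange     22       31     2.6129
black       7       11     1.4545
blue       63       62     0.0161
red        55       49     0.7347
The largest term is for purple: 8.758.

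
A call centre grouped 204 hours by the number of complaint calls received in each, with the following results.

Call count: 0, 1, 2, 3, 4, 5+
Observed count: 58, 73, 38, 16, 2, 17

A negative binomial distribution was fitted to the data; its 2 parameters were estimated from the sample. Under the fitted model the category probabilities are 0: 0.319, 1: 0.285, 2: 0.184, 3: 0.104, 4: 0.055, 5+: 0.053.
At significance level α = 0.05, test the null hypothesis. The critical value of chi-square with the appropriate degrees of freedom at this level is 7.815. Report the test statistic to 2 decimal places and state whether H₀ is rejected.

Expected counts E_i = n·p_i: 204×0.319 = 65.076, 204×0.285 = 58.14, 204×0.184 = 37.536, 204×0.104 = 21.216, 204×0.055 = 11.22, 204×0.053 = 10.812.
χ² = (58−65.076)²/65.076 + (73−58.14)²/58.14 + (38−37.536)²/37.536 + (16−21.216)²/21.216 + (2−11.22)²/11.22 + (17−10.812)²/10.812
   = 0.769 + 3.798 + 0.006 + 1.282 + 7.577 + 3.542
Sum = 16.97
df = 3. Since 16.97 > 7.815, we reject H₀.

16.97; reject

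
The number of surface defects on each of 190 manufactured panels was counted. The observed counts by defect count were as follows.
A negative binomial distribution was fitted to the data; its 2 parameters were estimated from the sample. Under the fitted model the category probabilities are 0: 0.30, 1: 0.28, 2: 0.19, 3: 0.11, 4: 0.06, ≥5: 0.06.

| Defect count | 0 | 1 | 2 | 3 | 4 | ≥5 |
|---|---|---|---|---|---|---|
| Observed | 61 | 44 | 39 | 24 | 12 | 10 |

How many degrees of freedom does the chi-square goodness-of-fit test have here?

3

There are k = 6 categories and 2 parameters estimated from the data, so df = 6 − 1 − 2 = 3.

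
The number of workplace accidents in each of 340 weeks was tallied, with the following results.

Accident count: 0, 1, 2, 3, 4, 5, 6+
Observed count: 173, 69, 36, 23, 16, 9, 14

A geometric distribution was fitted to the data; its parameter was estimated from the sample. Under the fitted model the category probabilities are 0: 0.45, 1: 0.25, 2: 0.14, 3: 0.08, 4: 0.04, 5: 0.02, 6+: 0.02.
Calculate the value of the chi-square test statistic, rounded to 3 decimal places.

Expected counts E_i = n·p_i: 340×0.45 = 153, 340×0.25 = 85, 340×0.14 = 47.6, 340×0.08 = 27.2, 340×0.04 = 13.6, 340×0.02 = 6.8, 340×0.02 = 6.8.
cat         O        E   (O−E)²/E
0         173      153     2.6144
1          69       85     3.0118
2          36     47.6     2.8269
3          23     27.2     0.6485
4          16     13.6     0.4235
5           9      6.8     0.7118
6+         14      6.8     7.6235
Sum = 17.860

17.860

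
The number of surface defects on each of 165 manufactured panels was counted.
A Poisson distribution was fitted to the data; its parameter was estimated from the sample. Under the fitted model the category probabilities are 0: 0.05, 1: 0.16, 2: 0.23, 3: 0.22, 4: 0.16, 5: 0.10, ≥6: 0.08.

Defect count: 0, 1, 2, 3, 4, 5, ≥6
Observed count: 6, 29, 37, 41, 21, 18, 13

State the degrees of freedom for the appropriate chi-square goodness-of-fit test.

There are k = 7 categories and 1 parameter estimated from the data, so df = 7 − 1 − 1 = 5.

5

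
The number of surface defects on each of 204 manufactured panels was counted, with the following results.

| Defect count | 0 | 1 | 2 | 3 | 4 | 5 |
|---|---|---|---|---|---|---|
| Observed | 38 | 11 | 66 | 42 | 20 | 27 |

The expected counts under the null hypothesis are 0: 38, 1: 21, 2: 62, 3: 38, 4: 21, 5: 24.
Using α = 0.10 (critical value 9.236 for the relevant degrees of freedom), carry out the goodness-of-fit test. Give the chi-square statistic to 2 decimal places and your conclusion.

5.86; do not reject

cat         O        E   (O−E)²/E
0          38       38      0.000
1          11       21      4.762
2          66       62      0.258
3          42       38      0.421
4          20       21      0.048
5          27       24      0.375
Sum = 5.86
df = 5. Since 5.86 < 9.236, we do not reject H₀.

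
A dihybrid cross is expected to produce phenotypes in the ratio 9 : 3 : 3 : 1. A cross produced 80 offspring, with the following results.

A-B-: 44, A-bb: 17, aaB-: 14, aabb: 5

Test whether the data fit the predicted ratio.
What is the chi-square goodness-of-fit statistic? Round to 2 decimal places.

0.36

Ratio total = 16. Expected counts: 80×9/16 = 45, 80×3/16 = 15, 80×3/16 = 15, 80×1/16 = 5.
A-B-: (44 − 45)²/45 = 1/45 = 0.022
A-bb: (17 − 15)²/15 = 4/15 = 0.267
aaB-: (14 − 15)²/15 = 1/15 = 0.067
aabb: (5 − 5)²/5 = 0/5 = 0.000
Sum = 0.36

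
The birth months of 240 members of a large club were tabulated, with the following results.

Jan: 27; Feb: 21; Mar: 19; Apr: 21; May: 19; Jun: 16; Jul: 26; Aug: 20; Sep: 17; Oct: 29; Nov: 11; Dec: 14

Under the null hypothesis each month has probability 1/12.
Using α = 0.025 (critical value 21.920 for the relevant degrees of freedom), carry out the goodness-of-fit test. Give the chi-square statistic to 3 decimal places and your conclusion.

Under H₀ each category has probability 1/12, so each expected count is 240/12 = 20.
cat         O        E   (O−E)²/E
Jan        27       20     2.4500
Feb        21       20     0.0500
Mar        19       20     0.0500
Apr        21       20     0.0500
May        19       20     0.0500
Jun        16       20     0.8000
Jul        26       20     1.8000
Aug        20       20     0.0000
Sep        17       20     0.4500
Oct        29       20     4.0500
Nov        11       20     4.0500
Dec        14       20     1.8000
Sum = 15.600
df = 11. Since 15.600 < 21.920, we do not reject H₀.

15.600; do not reject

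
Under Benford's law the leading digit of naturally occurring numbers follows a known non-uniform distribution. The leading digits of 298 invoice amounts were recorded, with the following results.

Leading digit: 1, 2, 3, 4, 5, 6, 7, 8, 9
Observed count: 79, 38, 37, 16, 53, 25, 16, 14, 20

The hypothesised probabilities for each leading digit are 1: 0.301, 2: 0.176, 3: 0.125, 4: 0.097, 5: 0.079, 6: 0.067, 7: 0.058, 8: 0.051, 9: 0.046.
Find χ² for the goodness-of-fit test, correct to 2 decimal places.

52.23

Expected counts E_i = n·p_i: 298×0.301 = 89.698, 298×0.176 = 52.448, 298×0.125 = 37.25, 298×0.097 = 28.906, 298×0.079 = 23.542, 298×0.067 = 19.966, 298×0.058 = 17.284, 298×0.051 = 15.198, 298×0.046 = 13.708.
1: (79 − 89.698)²/89.698 = 114.447204/89.698 = 1.276
2: (38 − 52.448)²/52.448 = 208.744704/52.448 = 3.980
3: (37 − 37.25)²/37.25 = 0.0625/37.25 = 0.002
4: (16 − 28.906)²/28.906 = 166.564836/28.906 = 5.762
5: (53 − 23.542)²/23.542 = 867.773764/23.542 = 36.861
6: (25 − 19.966)²/19.966 = 25.341156/19.966 = 1.269
7: (16 − 17.284)²/17.284 = 1.648656/17.284 = 0.095
8: (14 − 15.198)²/15.198 = 1.435204/15.198 = 0.094
9: (20 − 13.708)²/13.708 = 39.589264/13.708 = 2.888
Sum = 52.23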